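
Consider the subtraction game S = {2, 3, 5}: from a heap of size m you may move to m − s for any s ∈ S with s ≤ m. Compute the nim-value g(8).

Build the Grundy sequence with g(k) = mex{g(k−s) : s ∈ {2, 3, 5}, s ≤ k}:
g(0) = mex{} = 0
g(1) = mex{} = 0
g(2) = mex{0} = 1
g(3) = mex{0} = 1
g(4) = mex{0,1} = 2
g(5) = mex{0,1} = 2
g(6) = mex{0,1,2} = 3
g(7) = mex{1,2} = 0
g(8) = mex{1,2,3} = 0
So g(8) = 0.

0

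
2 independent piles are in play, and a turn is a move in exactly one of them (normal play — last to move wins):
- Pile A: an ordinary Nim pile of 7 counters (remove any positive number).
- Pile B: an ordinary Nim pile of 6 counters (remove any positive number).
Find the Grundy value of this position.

1

Pile A is a plain Nim pile of size 7, so its Grundy value is 7.
Pile B is a plain Nim pile of size 6, so its Grundy value is 6.
By the Sprague-Grundy theorem, the Grundy value of a sum of independent games is the XOR of the component values.
Combined value = 7 ⊕ 6 = 1.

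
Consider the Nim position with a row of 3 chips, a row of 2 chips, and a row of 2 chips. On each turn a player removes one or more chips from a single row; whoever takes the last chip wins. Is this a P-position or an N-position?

Compute the nim-sum pairwise:
3 XOR 2 = 1
1 XOR 2 = 3
The nim-sum is 3 ≠ 0, so this is an N-position: the player to move can win.

N-position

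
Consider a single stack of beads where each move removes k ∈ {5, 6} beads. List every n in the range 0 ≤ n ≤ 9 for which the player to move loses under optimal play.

Grundy values for subtraction set {5, 6}:
k:     0  1  2  3  4  5  6  7  8  9
g(k):  0  0  0  0  0  1  1  1  1  1
The P-positions (g = 0) in 0..9 are 0, 1, 2, 3, 4.

0, 1, 2, 3, 4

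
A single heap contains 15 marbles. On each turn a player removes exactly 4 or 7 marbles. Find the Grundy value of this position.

Compute g(0), g(1), … for moves {4, 7}:
k:     0  1  2  3  4  5  6  7  8  9 10 11 12 13 14 15
g(k):  0  0  0  0  1  1  1  1  2  2  2  0  0  0  0  1
So g(15) = 1.

1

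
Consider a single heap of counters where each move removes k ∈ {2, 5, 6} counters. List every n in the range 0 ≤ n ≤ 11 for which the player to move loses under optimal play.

0, 1, 4, 8, 11

Build the Grundy sequence with g(k) = mex{g(k−s) : s ∈ {2, 5, 6}, s ≤ k}:
g(0) = mex{} = 0
g(1) = mex{} = 0
g(2) = mex{0} = 1
g(3) = mex{0} = 1
g(4) = mex{1} = 0
g(5) = mex{0,1} = 2
g(6) = mex{0} = 1
g(7) = mex{0,1,2} = 3
g(8) = mex{1} = 0
g(9) = mex{0,1,3} = 2
g(10) = mex{0,2} = 1
g(11) = mex{1,2} = 0
The P-positions (g = 0) in 0..11 are 0, 1, 4, 8, 11.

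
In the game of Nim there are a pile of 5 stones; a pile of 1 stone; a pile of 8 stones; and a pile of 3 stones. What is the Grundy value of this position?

15

Nim-sum: 5 XOR 1 XOR 8 XOR 3 = 15.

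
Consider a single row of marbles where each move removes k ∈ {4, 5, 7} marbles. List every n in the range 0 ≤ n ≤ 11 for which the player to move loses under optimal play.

Compute g(0), g(1), … for moves {4, 5, 7}:
k:     0  1  2  3  4  5  6  7  8  9 10 11
g(k):  0  0  0  0  1  1  1  1  2  2  2  0
The P-positions (g = 0) in 0..11 are 0, 1, 2, 3, 11.

0, 1, 2, 3, 11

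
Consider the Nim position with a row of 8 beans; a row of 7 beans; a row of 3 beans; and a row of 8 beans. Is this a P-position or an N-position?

Compute the nim-sum pairwise:
8 ^ 7 = 15
15 ^ 3 = 12
12 ^ 8 = 4
The nim-sum is 4 ≠ 0, so this is an N-position: the player to move can win.

N-position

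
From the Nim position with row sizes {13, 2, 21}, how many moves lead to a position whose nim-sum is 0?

In binary:
  01101  (13)
  00010  (2)
  10101  (21)
  -----
  11010  (26)
The overall nim-sum is X = 26. A row of size p has a winning move iff p XOR X < p (reduce it to p XOR X).
  13: 13 XOR 26 = 23 ≥ 13 — no move.
  2: 2 XOR 26 = 24 ≥ 2 — no move.
  21: 21 XOR 26 = 15 < 21 — winning move (to 15).
That gives 1 winning move.

1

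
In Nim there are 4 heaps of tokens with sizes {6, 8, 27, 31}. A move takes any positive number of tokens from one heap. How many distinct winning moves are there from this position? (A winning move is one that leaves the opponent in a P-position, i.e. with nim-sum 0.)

Compute the nim-sum pairwise:
6 ⊕ 8 = 14
14 ⊕ 27 = 21
21 ⊕ 31 = 10
The overall nim-sum is X = 10. A heap of size p has a winning move iff p XOR X < p (reduce it to p XOR X).
  6: 6 XOR 10 = 12 ≥ 6 — no move.
  8: 8 XOR 10 = 2 < 8 — winning move (to 2).
  27: 27 XOR 10 = 17 < 27 — winning move (to 17).
  31: 31 XOR 10 = 21 < 31 — winning move (to 21).
That gives 3 winning moves.

3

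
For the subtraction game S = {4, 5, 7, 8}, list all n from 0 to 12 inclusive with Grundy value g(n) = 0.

0, 1, 2, 3, 12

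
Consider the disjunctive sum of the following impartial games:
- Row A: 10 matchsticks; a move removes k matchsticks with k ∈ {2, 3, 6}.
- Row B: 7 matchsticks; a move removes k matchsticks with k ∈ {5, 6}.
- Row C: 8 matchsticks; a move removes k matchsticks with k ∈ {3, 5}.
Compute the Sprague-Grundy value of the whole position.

1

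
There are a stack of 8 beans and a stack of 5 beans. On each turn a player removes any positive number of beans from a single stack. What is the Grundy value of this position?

13

Nim-sum: 8 ^ 5 = 13.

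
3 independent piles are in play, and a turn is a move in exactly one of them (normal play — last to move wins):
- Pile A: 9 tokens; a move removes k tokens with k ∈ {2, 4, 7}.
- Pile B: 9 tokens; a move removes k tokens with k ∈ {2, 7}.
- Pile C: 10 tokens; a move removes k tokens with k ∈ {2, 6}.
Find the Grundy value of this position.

1

For pile A, compute g(0), g(1), … with moves {2, 4, 7}:
k:     0  1  2  3  4  5  6  7  8  9
g(k):  0  0  1  1  2  2  0  3  1  0
So g(9) = 0.
For pile B, compute g(0), g(1), … with moves {2, 7}:
g(0) = mex{} = 0
g(1) = mex{} = 0
g(2) = mex{0} = 1
g(3) = mex{0} = 1
g(4) = mex{1} = 0
g(5) = mex{1} = 0
g(6) = mex{0} = 1
g(7) = mex{0} = 1
g(8) = mex{0,1} = 2
g(9) = mex{1} = 0
So g(9) = 0.
Grundy values for pile C (subtraction set {2, 6}):
k:     0  1  2  3  4  5  6  7  8  9 10
g(k):  0  0  1  1  0  0  1  1  0  0  1
So g(10) = 1.
By the Sprague-Grundy theorem, the Grundy value of a sum of independent games is the XOR of the component values.
Combined value = 0 ⊕ 0 ⊕ 1 = 1.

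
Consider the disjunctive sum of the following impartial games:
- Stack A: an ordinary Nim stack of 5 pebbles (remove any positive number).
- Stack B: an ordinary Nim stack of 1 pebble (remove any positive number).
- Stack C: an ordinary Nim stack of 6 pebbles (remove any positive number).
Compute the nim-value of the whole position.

Stack A is a plain Nim stack of size 5, so its Grundy value is 5.
Stack B is a plain Nim stack of size 1, so its Grundy value is 1.
Stack C is a plain Nim stack of size 6, so its Grundy value is 6.
By the Sprague-Grundy theorem, the Grundy value of a sum of independent games is the XOR of the component values.
Combined value = 5 ⊕ 1 ⊕ 6 = 2.

2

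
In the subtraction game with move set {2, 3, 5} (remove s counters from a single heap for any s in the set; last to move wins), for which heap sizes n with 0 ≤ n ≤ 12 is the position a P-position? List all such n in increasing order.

Build the Grundy sequence with g(k) = mex{g(k−s) : s ∈ {2, 3, 5}, s ≤ k}:
g(0) = mex{} = 0
g(1) = mex{} = 0
g(2) = mex{0} = 1
g(3) = mex{0} = 1
g(4) = mex{0,1} = 2
g(5) = mex{0,1} = 2
g(6) = mex{0,1,2} = 3
g(7) = mex{1,2} = 0
g(8) = mex{1,2,3} = 0
g(9) = mex{0,2,3} = 1
g(10) = mex{0,2} = 1
g(11) = mex{0,1,3} = 2
g(12) = mex{0,1} = 2
The P-positions (g = 0) in 0..12 are 0, 1, 7, 8.

0, 1, 7, 8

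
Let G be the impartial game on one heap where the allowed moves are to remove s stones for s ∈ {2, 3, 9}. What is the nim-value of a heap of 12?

Compute g(0), g(1), … for moves {2, 3, 9}:
k:     0  1  2  3  4  5  6  7  8  9 10 11 12
g(k):  0  0  1  1  2  0  0  1  1  2  2  0  0
So g(12) = 0.

0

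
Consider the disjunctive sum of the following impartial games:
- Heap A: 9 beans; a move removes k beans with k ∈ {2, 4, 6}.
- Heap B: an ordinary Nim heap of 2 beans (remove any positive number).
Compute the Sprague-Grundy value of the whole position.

2

For heap A, compute g(0), g(1), … with moves {2, 4, 6}:
k:     0  1  2  3  4  5  6  7  8  9
g(k):  0  0  1  1  2  2  3  3  0  0
So g(9) = 0.
Heap B is a plain Nim heap of size 2, so its Grundy value is 2.
The value of a disjunctive sum is the nim-sum of the parts.
Combined value = 0 XOR 2 = 2.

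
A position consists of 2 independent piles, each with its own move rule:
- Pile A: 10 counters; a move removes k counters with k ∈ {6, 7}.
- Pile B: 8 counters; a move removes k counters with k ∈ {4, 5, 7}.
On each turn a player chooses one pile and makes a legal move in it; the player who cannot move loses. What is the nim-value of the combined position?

3

Build the Grundy sequence for pile A with g(k) = mex{g(k−s) : s ∈ {6, 7}, s ≤ k}:
k:     0  1  2  3  4  5  6  7  8  9 10
g(k):  0  0  0  0  0  0  1  1  1  1  1
So g(10) = 1.
Grundy values for pile B (subtraction set {4, 5, 7}):
g(0) = mex{} = 0
g(1) = mex{} = 0
g(2) = mex{} = 0
g(3) = mex{} = 0
g(4) = mex{0} = 1
g(5) = mex{0} = 1
g(6) = mex{0} = 1
g(7) = mex{0} = 1
g(8) = mex{0,1} = 2
So g(8) = 2.
The value of a disjunctive sum is the nim-sum of the parts.
Combined value = 1 XOR 2 = 3.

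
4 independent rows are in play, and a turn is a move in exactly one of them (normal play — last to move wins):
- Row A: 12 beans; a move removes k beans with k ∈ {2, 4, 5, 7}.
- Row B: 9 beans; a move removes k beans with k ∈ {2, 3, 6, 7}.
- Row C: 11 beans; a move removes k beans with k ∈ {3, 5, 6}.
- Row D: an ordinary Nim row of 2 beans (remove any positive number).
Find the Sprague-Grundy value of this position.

Grundy values for row A (subtraction set {2, 4, 5, 7}):
k:     0  1  2  3  4  5  6  7  8  9 10 11 12
g(k):  0  0  1  1  2  2  3  3  4  0  0  1  1
So g(12) = 1.
Build the Grundy sequence for row B with g(k) = mex{g(k−s) : s ∈ {2, 3, 6, 7}, s ≤ k}:
g(0) = mex{} = 0
g(1) = mex{} = 0
g(2) = mex{0} = 1
g(3) = mex{0} = 1
g(4) = mex{0,1} = 2
g(5) = mex{1} = 0
g(6) = mex{0,1,2} = 3
g(7) = mex{0,2} = 1
g(8) = mex{0,1,3} = 2
g(9) = mex{1,3} = 0
So g(9) = 0.
Grundy values for row C (subtraction set {3, 5, 6}):
g(0) = mex{} = 0
g(1) = mex{} = 0
g(2) = mex{} = 0
g(3) = mex{0} = 1
g(4) = mex{0} = 1
g(5) = mex{0} = 1
g(6) = mex{0,1} = 2
g(7) = mex{0,1} = 2
g(8) = mex{0,1} = 2
g(9) = mex{1,2} = 0
g(10) = mex{1,2} = 0
g(11) = mex{1,2} = 0
So g(11) = 0.
Row D is a plain Nim row of size 2, so its Grundy value is 2.
The value of a disjunctive sum is the nim-sum of the parts.
Combined value = 1 ⊕ 0 ⊕ 0 ⊕ 2 = 3.

3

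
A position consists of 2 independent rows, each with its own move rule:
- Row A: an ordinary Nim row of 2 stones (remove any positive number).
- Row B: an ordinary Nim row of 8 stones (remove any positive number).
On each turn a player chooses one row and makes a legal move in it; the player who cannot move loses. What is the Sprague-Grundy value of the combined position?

Row A is a plain Nim row of size 2, so its Grundy value is 2.
Row B is a plain Nim row of size 8, so its Grundy value is 8.
The value of a disjunctive sum is the nim-sum of the parts.
Combined value = 2 XOR 8 = 10.

10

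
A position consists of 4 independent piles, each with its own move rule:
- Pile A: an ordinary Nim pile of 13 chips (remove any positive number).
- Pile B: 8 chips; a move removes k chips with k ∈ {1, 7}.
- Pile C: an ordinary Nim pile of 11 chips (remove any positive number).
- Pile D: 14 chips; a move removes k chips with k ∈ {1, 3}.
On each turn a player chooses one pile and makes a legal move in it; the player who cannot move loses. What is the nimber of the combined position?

Pile A is a plain Nim pile of size 13, so its Grundy value is 13.
Grundy values for pile B (subtraction set {1, 7}):
k:     0  1  2  3  4  5  6  7  8
g(k):  0  1  0  1  0  1  0  1  0
So g(8) = 0.
Pile C is a plain Nim pile of size 11, so its Grundy value is 11.
Grundy values for pile D (subtraction set {1, 3}):
g(0) = mex{} = 0
g(1) = mex{0} = 1
g(2) = mex{1} = 0
g(3) = mex{0} = 1
g(4) = mex{1} = 0
g(5) = mex{0} = 1
g(6) = mex{1} = 0
g(7) = mex{0} = 1
g(8) = mex{1} = 0
g(9) = mex{0} = 1
g(10) = mex{1} = 0
g(11) = mex{0} = 1
g(12) = mex{1} = 0
g(13) = mex{0} = 1
g(14) = mex{1} = 0
So g(14) = 0.
By the Sprague-Grundy theorem, the Grundy value of a sum of independent games is the XOR of the component values.
Combined value = 13 XOR 0 XOR 11 XOR 0 = 6.

6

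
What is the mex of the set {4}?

0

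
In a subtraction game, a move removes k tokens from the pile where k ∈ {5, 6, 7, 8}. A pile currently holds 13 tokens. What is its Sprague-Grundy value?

0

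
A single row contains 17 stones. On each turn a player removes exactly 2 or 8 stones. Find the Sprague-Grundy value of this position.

1

Grundy values for subtraction set {2, 8}:
k:     0  1  2  3  4  5  6  7  8  9 10 11 12 13 14 15 16 17
g(k):  0  0  1  1  0  0  1  1  2  2  0  0  1  1  0  0  1  1
So g(17) = 1.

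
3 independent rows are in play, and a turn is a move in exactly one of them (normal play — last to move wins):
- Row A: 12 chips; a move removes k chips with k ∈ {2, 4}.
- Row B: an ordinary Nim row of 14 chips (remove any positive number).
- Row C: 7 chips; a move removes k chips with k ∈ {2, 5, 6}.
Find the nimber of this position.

13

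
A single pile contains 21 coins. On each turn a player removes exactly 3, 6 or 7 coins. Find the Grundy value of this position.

0

Compute g(0), g(1), … for moves {3, 6, 7}:
k:     0  1  2  3  4  5  6  7  8  9 10 11 12 13 14 15 16 17 18 19 20 21
g(k):  0  0  0  1  1  1  2  2  2  3  0  0  0  1  1  1  2  2  2  3  0  0
So g(21) = 0.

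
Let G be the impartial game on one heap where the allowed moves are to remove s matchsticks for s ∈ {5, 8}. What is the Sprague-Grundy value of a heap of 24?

Build the Grundy sequence with g(k) = mex{g(k−s) : s ∈ {5, 8}, s ≤ k}:
k:     0  1  2  3  4  5  6  7  8  9 10 11 12 13 14 15 16 17 18 19 20 21 22 23 24
g(k):  0  0  0  0  0  1  1  1  1  1  2  2  2  0  0  0  0  0  1  1  1  1  1  2  2
So g(24) = 2.

2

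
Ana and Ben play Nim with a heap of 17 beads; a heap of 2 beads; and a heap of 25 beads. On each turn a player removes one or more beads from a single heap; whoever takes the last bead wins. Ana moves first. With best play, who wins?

Ana wins

Nim-sum: 17 XOR 2 XOR 25 = 10.
The nim-sum is 10 ≠ 0, so this is an N-position: the player to move can win; Ana has a winning move.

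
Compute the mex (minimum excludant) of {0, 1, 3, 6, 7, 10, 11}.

2

The values 0, 1 are all present; 2 is the first non-negative integer missing from the set.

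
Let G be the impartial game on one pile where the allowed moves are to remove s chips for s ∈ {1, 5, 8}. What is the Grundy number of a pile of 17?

0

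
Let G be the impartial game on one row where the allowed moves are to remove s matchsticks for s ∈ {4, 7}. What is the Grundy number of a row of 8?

2

Compute g(0), g(1), … for moves {4, 7}:
g(0) = mex{} = 0
g(1) = mex{} = 0
g(2) = mex{} = 0
g(3) = mex{} = 0
g(4) = mex{0} = 1
g(5) = mex{0} = 1
g(6) = mex{0} = 1
g(7) = mex{0} = 1
g(8) = mex{0,1} = 2
So g(8) = 2.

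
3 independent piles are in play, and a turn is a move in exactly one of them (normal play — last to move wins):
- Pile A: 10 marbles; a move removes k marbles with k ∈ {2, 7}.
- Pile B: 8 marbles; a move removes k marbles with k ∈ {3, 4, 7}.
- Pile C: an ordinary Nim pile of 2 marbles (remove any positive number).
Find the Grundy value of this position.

0

For pile A, compute g(0), g(1), … with moves {2, 7}:
k:     0  1  2  3  4  5  6  7  8  9 10
g(k):  0  0  1  1  0  0  1  1  2  0  0
So g(10) = 0.
For pile B, compute g(0), g(1), … with moves {3, 4, 7}:
g(0) = mex{} = 0
g(1) = mex{} = 0
g(2) = mex{} = 0
g(3) = mex{0} = 1
g(4) = mex{0} = 1
g(5) = mex{0} = 1
g(6) = mex{0,1} = 2
g(7) = mex{0,1} = 2
g(8) = mex{0,1} = 2
So g(8) = 2.
Pile C is a plain Nim pile of size 2, so its Grundy value is 2.
By the Sprague-Grundy theorem, the Grundy value of a sum of independent games is the XOR of the component values.
Combined value = 0 XOR 2 XOR 2 = 0.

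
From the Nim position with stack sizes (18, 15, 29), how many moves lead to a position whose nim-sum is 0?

Nim-sum: 18 XOR 15 XOR 29 = 0.
The nim-sum is already 0, so every move leaves a nonzero nim-sum — there are no winning moves.

0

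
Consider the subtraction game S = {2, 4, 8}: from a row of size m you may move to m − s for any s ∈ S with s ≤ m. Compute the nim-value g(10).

2

Compute g(0), g(1), … for moves {2, 4, 8}:
k:     0  1  2  3  4  5  6  7  8  9 10
g(k):  0  0  1  1  2  2  0  0  1  1  2
So g(10) = 2.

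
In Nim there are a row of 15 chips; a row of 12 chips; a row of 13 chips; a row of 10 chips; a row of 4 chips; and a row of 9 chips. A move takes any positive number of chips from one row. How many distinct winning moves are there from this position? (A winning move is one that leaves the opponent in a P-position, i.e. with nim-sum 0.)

5

Nim-sum: 15 XOR 12 XOR 13 XOR 10 XOR 4 XOR 9 = 9.
The overall nim-sum is X = 9. A row of size p has a winning move iff p XOR X < p (reduce it to p XOR X).
  15: 15 XOR 9 = 6 < 15 — winning move (to 6).
  12: 12 XOR 9 = 5 < 12 — winning move (to 5).
  13: 13 XOR 9 = 4 < 13 — winning move (to 4).
  10: 10 XOR 9 = 3 < 10 — winning move (to 3).
  4: 4 XOR 9 = 13 ≥ 4 — no move.
  9: 9 XOR 9 = 0 < 9 — winning move (to 0).
That gives 5 winning moves.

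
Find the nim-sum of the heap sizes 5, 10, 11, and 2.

6

Compute the nim-sum pairwise:
5 ⊕ 10 = 15
15 ⊕ 11 = 4
4 ⊕ 2 = 6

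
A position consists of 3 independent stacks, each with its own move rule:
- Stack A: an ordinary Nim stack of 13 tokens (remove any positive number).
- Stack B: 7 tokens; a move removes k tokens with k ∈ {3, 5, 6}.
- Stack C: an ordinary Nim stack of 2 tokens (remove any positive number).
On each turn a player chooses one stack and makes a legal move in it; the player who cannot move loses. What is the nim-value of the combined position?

Stack A is a plain Nim stack of size 13, so its Grundy value is 13.
For stack B, compute g(0), g(1), … with moves {3, 5, 6}:
g(0) = mex{} = 0
g(1) = mex{} = 0
g(2) = mex{} = 0
g(3) = mex{0} = 1
g(4) = mex{0} = 1
g(5) = mex{0} = 1
g(6) = mex{0,1} = 2
g(7) = mex{0,1} = 2
So g(7) = 2.
Stack C is a plain Nim stack of size 2, so its Grundy value is 2.
By the Sprague-Grundy theorem, the Grundy value of a sum of independent games is the XOR of the component values.
Combined value = 13 ⊕ 2 ⊕ 2 = 13.

13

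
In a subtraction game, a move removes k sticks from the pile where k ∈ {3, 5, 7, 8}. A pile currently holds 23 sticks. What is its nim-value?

Grundy values for subtraction set {3, 5, 7, 8}:
k:     0  1  2  3  4  5  6  7  8  9 10 11 12 13 14 15 16 17 18 19 20 21 22 23
g(k):  0  0  0  1  1  1  2  2  2  3  3  0  0  0  1  1  1  2  2  2  3  3  0  0
So g(23) = 0.

0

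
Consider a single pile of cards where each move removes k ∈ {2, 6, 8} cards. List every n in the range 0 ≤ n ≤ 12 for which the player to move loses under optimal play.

0, 1, 4, 5

Grundy values for subtraction set {2, 6, 8}:
k:     0  1  2  3  4  5  6  7  8  9 10 11 12
g(k):  0  0  1  1  0  0  1  1  2  2  3  3  2
The P-positions (g = 0) in 0..12 are 0, 1, 4, 5.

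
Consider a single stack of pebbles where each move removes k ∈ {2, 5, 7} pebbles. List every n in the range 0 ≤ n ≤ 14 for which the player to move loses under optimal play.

0, 1, 4, 10, 13, 14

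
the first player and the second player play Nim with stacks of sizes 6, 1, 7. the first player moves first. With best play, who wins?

Compute the nim-sum pairwise:
6 ^ 1 = 7
7 ^ 7 = 0
The nim-sum is 0, so this is a P-position: the player to move is in a losing position under optimal play; the first player is about to move from it and so loses — the second player wins.

the second player wins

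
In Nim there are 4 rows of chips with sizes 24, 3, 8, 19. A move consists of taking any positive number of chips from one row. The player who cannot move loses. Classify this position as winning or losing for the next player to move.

Nim-sum: 24 ⊕ 3 ⊕ 8 ⊕ 19 = 0.
The nim-sum is 0, so this is a P-position: the player to move is in a losing position under optimal play.

Losing position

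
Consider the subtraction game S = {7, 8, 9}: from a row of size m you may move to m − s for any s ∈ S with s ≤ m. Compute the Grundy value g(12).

Build the Grundy sequence with g(k) = mex{g(k−s) : s ∈ {7, 8, 9}, s ≤ k}:
k:     0  1  2  3  4  5  6  7  8  9 10 11 12
g(k):  0  0  0  0  0  0  0  1  1  1  1  1  1
So g(12) = 1.

1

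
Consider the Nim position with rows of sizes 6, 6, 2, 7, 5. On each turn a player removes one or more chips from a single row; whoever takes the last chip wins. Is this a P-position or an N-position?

Nim-sum: 6 XOR 6 XOR 2 XOR 7 XOR 5 = 0.
The nim-sum is 0, so this is a P-position: the player to move is in a losing position under optimal play.

P-position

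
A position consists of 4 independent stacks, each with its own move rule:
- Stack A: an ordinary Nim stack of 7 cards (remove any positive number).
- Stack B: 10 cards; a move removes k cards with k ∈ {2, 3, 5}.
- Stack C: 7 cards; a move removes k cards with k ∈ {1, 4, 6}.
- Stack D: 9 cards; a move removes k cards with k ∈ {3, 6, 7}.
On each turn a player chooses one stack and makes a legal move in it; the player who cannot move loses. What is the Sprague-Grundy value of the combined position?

Stack A is a plain Nim stack of size 7, so its Grundy value is 7.
Grundy values for stack B (subtraction set {2, 3, 5}):
k:     0  1  2  3  4  5  6  7  8  9 10
g(k):  0  0  1  1  2  2  3  0  0  1  1
So g(10) = 1.
Grundy values for stack C (subtraction set {1, 4, 6}):
k:     0  1  2  3  4  5  6  7
g(k):  0  1  0  1  2  0  1  0
So g(7) = 0.
Build the Grundy sequence for stack D with g(k) = mex{g(k−s) : s ∈ {3, 6, 7}, s ≤ k}:
k:     0  1  2  3  4  5  6  7  8  9
g(k):  0  0  0  1  1  1  2  2  2  3
So g(9) = 3.
By the Sprague-Grundy theorem, the Grundy value of a sum of independent games is the XOR of the component values.
Combined value = 7 XOR 1 XOR 0 XOR 3 = 5.

5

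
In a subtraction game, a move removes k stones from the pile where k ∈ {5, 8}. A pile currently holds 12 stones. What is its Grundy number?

2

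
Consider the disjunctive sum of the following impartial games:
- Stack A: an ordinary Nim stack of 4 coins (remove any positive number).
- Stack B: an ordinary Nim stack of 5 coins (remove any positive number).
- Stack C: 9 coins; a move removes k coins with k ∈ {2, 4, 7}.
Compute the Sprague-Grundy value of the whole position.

1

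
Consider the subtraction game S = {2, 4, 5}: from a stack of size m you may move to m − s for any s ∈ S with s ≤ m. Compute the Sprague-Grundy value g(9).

1

Build the Grundy sequence with g(k) = mex{g(k−s) : s ∈ {2, 4, 5}, s ≤ k}:
k:     0  1  2  3  4  5  6  7  8  9
g(k):  0  0  1  1  2  2  3  0  0  1
So g(9) = 1.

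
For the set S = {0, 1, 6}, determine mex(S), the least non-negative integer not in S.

The values 0, 1 are all present; 2 is the first non-negative integer missing from the set.

2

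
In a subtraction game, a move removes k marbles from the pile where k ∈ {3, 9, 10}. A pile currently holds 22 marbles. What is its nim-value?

Grundy values for subtraction set {3, 9, 10}:
k:     0  1  2  3  4  5  6  7  8  9 10 11 12 13 14 15 16 17 18 19 20 21 22
g(k):  0  0  0  1  1  1  0  0  0  1  1  1  2  0  0  3  1  1  2  0  0  0  1
So g(22) = 1.

1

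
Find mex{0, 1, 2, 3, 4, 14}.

5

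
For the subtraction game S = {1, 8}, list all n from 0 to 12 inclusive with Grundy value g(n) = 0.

0, 2, 4, 6, 9, 11

Compute g(0), g(1), … for moves {1, 8}:
g(0) = mex{} = 0
g(1) = mex{0} = 1
g(2) = mex{1} = 0
g(3) = mex{0} = 1
g(4) = mex{1} = 0
g(5) = mex{0} = 1
g(6) = mex{1} = 0
g(7) = mex{0} = 1
g(8) = mex{0,1} = 2
g(9) = mex{1,2} = 0
g(10) = mex{0} = 1
g(11) = mex{1} = 0
g(12) = mex{0} = 1
The P-positions (g = 0) in 0..12 are 0, 2, 4, 6, 9, 11.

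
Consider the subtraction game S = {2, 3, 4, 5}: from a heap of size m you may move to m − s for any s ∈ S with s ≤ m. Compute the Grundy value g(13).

Grundy values for subtraction set {2, 3, 4, 5}:
g(0) = mex{} = 0
g(1) = mex{} = 0
g(2) = mex{0} = 1
g(3) = mex{0} = 1
g(4) = mex{0,1} = 2
g(5) = mex{0,1} = 2
g(6) = mex{0,1,2} = 3
g(7) = mex{1,2} = 0
g(8) = mex{1,2,3} = 0
g(9) = mex{0,2,3} = 1
g(10) = mex{0,2,3} = 1
g(11) = mex{0,1,3} = 2
g(12) = mex{0,1} = 2
g(13) = mex{0,1,2} = 3
So g(13) = 3.

3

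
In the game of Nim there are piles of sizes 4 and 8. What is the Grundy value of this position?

12

Compute the nim-sum pairwise:
4 ⊕ 8 = 12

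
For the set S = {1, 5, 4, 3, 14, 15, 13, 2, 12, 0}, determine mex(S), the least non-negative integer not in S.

6

The values 0, 1, 2, 3, 4, 5 are all present; 6 is the first non-negative integer missing from the set.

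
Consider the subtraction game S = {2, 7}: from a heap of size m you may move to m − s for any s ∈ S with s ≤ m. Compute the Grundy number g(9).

0

Grundy values for subtraction set {2, 7}:
k:     0  1  2  3  4  5  6  7  8  9
g(k):  0  0  1  1  0  0  1  1  2  0
So g(9) = 0.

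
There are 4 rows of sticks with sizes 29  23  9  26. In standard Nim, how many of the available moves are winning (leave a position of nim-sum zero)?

3

Bitwise XOR of the heap sizes:
  11101  (29)
  10111  (23)
  01001  (9)
  11010  (26)
  -----
  11001  (25)
The overall nim-sum is X = 25. A row of size p has a winning move iff p XOR X < p (reduce it to p XOR X).
  29: 29 XOR 25 = 4 < 29 — winning move (to 4).
  23: 23 XOR 25 = 14 < 23 — winning move (to 14).
  9: 9 XOR 25 = 16 ≥ 9 — no move.
  26: 26 XOR 25 = 3 < 26 — winning move (to 3).
That gives 3 winning moves.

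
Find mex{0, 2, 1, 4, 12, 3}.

The values 0, 1, 2, 3, 4 are all present; 5 is the first non-negative integer missing from the set.

5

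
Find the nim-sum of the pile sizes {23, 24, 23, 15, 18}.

Bitwise XOR of the heap sizes:
  10111  (23)
  11000  (24)
  10111  (23)
  01111  (15)
  10010  (18)
  -----
  00101  (5)

5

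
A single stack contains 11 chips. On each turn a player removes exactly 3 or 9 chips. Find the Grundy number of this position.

Compute g(0), g(1), … for moves {3, 9}:
g(0) = mex{} = 0
g(1) = mex{} = 0
g(2) = mex{} = 0
g(3) = mex{0} = 1
g(4) = mex{0} = 1
g(5) = mex{0} = 1
g(6) = mex{1} = 0
g(7) = mex{1} = 0
g(8) = mex{1} = 0
g(9) = mex{0} = 1
g(10) = mex{0} = 1
g(11) = mex{0} = 1
So g(11) = 1.

1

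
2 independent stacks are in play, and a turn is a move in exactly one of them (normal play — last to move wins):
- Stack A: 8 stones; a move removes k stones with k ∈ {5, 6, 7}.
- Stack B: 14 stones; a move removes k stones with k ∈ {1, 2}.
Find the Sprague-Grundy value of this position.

3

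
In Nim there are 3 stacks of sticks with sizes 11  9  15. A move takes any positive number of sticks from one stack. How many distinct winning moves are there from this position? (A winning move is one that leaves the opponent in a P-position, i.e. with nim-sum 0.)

3

Bitwise XOR of the heap sizes:
  1011  (11)
  1001  (9)
  1111  (15)
  ----
  1101  (13)
The overall nim-sum is X = 13. A stack of size p has a winning move iff p XOR X < p (reduce it to p XOR X).
  11: 11 XOR 13 = 6 < 11 — winning move (to 6).
  9: 9 XOR 13 = 4 < 9 — winning move (to 4).
  15: 15 XOR 13 = 2 < 15 — winning move (to 2).
That gives 3 winning moves.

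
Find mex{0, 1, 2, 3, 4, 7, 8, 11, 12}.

5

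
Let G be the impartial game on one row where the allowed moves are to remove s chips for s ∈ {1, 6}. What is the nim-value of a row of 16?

0

Build the Grundy sequence with g(k) = mex{g(k−s) : s ∈ {1, 6}, s ≤ k}:
k:     0  1  2  3  4  5  6  7  8  9 10 11 12 13 14 15 16
g(k):  0  1  0  1  0  1  2  0  1  0  1  0  1  2  0  1  0
So g(16) = 0.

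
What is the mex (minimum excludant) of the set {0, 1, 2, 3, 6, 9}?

4

The values 0, 1, 2, 3 are all present; 4 is the first non-negative integer missing from the set.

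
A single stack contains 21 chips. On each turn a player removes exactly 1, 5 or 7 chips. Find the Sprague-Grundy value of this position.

1

Grundy values for subtraction set {1, 5, 7}:
k:     0  1  2  3  4  5  6  7  8  9 10 11 12 13 14 15 16 17 18 19 20 21
g(k):  0  1  0  1  0  1  0  1  0  1  0  1  0  1  0  1  0  1  0  1  0  1
So g(21) = 1.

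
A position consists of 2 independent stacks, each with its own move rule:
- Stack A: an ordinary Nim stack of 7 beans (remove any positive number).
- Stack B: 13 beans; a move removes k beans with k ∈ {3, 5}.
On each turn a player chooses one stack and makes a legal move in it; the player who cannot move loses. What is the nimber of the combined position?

6

Stack A is a plain Nim stack of size 7, so its Grundy value is 7.
For stack B, compute g(0), g(1), … with moves {3, 5}:
k:     0  1  2  3  4  5  6  7  8  9 10 11 12 13
g(k):  0  0  0  1  1  1  2  2  0  0  0  1  1  1
So g(13) = 1.
The value of a disjunctive sum is the nim-sum of the parts.
Combined value = 7 XOR 1 = 6.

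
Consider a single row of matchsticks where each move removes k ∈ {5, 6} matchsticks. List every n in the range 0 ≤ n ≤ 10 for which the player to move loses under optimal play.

0, 1, 2, 3, 4

Build the Grundy sequence with g(k) = mex{g(k−s) : s ∈ {5, 6}, s ≤ k}:
k:     0  1  2  3  4  5  6  7  8  9 10
g(k):  0  0  0  0  0  1  1  1  1  1  2
The P-positions (g = 0) in 0..10 are 0, 1, 2, 3, 4.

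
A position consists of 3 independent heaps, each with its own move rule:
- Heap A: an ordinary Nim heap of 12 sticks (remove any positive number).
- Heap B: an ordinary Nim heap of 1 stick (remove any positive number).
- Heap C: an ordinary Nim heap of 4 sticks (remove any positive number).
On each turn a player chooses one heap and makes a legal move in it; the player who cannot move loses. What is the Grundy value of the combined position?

9

Heap A is a plain Nim heap of size 12, so its Grundy value is 12.
Heap B is a plain Nim heap of size 1, so its Grundy value is 1.
Heap C is a plain Nim heap of size 4, so its Grundy value is 4.
The value of a disjunctive sum is the nim-sum of the parts.
Combined value = 12 ⊕ 1 ⊕ 4 = 9.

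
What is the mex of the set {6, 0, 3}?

1

0 is in the set but 1 is not, so the mex is 1.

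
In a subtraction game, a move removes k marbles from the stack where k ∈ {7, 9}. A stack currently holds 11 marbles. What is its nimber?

1

Grundy values for subtraction set {7, 9}:
k:     0  1  2  3  4  5  6  7  8  9 10 11
g(k):  0  0  0  0  0  0  0  1  1  1  1  1
So g(11) = 1.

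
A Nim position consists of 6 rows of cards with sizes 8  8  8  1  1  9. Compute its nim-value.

1

Write each in binary and XOR column by column:
  1000  (8)
  1000  (8)
  1000  (8)
  0001  (1)
  0001  (1)
  1001  (9)
  ----
  0001  (1)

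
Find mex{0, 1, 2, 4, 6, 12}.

The values 0, 1, 2 are all present; 3 is the first non-negative integer missing from the set.

3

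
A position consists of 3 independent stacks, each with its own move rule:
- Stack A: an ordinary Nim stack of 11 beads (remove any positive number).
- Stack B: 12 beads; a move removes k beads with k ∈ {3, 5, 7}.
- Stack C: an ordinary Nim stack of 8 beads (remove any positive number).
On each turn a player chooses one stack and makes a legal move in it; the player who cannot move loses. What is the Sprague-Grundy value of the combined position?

3

Stack A is a plain Nim stack of size 11, so its Grundy value is 11.
Grundy values for stack B (subtraction set {3, 5, 7}):
g(0) = mex{} = 0
g(1) = mex{} = 0
g(2) = mex{} = 0
g(3) = mex{0} = 1
g(4) = mex{0} = 1
g(5) = mex{0} = 1
g(6) = mex{0,1} = 2
g(7) = mex{0,1} = 2
g(8) = mex{0,1} = 2
g(9) = mex{0,1,2} = 3
g(10) = mex{1,2} = 0
g(11) = mex{1,2} = 0
g(12) = mex{1,2,3} = 0
So g(12) = 0.
Stack C is a plain Nim stack of size 8, so its Grundy value is 8.
The value of a disjunctive sum is the nim-sum of the parts.
Combined value = 11 XOR 0 XOR 8 = 3.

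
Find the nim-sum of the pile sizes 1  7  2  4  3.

Write each in binary and XOR column by column:
  001  (1)
  111  (7)
  010  (2)
  100  (4)
  011  (3)
  ---
  011  (3)

3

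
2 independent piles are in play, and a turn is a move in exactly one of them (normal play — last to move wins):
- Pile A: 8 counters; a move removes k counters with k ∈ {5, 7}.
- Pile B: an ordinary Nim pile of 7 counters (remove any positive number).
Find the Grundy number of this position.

Grundy values for pile A (subtraction set {5, 7}):
k:     0  1  2  3  4  5  6  7  8
g(k):  0  0  0  0  0  1  1  1  1
So g(8) = 1.
Pile B is a plain Nim pile of size 7, so its Grundy value is 7.
The value of a disjunctive sum is the nim-sum of the parts.
Combined value = 1 XOR 7 = 6.

6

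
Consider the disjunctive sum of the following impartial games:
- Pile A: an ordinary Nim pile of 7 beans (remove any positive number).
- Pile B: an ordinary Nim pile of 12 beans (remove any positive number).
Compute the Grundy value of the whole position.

Pile A is a plain Nim pile of size 7, so its Grundy value is 7.
Pile B is a plain Nim pile of size 12, so its Grundy value is 12.
By the Sprague-Grundy theorem, the Grundy value of a sum of independent games is the XOR of the component values.
Combined value = 7 XOR 12 = 11.

11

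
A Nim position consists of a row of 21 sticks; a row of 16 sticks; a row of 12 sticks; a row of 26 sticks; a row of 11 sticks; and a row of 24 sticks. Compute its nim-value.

In binary:
  10101  (21)
  10000  (16)
  01100  (12)
  11010  (26)
  01011  (11)
  11000  (24)
  -----
  00000  (0)

0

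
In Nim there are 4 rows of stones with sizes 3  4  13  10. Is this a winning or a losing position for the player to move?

Write each in binary and XOR column by column:
  0011  (3)
  0100  (4)
  1101  (13)
  1010  (10)
  ----
  0000  (0)
The nim-sum is 0, so this is a P-position: the player to move is in a losing position under optimal play.

Losing position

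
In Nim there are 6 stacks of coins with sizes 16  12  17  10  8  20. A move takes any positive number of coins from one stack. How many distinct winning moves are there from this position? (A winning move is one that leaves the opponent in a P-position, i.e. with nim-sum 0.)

3

Nim-sum: 16 ⊕ 12 ⊕ 17 ⊕ 10 ⊕ 8 ⊕ 20 = 27.
The overall nim-sum is X = 27. A stack of size p has a winning move iff p XOR X < p (reduce it to p XOR X).
  16: 16 XOR 27 = 11 < 16 — winning move (to 11).
  12: 12 XOR 27 = 23 ≥ 12 — no move.
  17: 17 XOR 27 = 10 < 17 — winning move (to 10).
  10: 10 XOR 27 = 17 ≥ 10 — no move.
  8: 8 XOR 27 = 19 ≥ 8 — no move.
  20: 20 XOR 27 = 15 < 20 — winning move (to 15).
That gives 3 winning moves.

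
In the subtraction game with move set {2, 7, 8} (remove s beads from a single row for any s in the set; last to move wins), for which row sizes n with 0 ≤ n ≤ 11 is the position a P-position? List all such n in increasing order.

0, 1, 4, 5, 10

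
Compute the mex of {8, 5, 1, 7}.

0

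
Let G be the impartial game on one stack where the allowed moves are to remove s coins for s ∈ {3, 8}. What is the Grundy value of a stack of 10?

Grundy values for subtraction set {3, 8}:
k:     0  1  2  3  4  5  6  7  8  9 10
g(k):  0  0  0  1  1  1  0  0  2  1  1
So g(10) = 1.

1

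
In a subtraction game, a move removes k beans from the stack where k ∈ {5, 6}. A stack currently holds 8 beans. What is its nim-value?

Grundy values for subtraction set {5, 6}:
k:     0  1  2  3  4  5  6  7  8
g(k):  0  0  0  0  0  1  1  1  1
So g(8) = 1.

1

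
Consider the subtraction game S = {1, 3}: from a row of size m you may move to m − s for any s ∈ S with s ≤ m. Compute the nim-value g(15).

1

Build the Grundy sequence with g(k) = mex{g(k−s) : s ∈ {1, 3}, s ≤ k}:
k:     0  1  2  3  4  5  6  7  8  9 10 11 12 13 14 15
g(k):  0  1  0  1  0  1  0  1  0  1  0  1  0  1  0  1
So g(15) = 1.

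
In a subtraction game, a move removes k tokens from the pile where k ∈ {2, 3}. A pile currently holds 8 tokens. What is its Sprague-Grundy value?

Compute g(0), g(1), … for moves {2, 3}:
k:     0  1  2  3  4  5  6  7  8
g(k):  0  0  1  1  2  0  0  1  1
So g(8) = 1.

1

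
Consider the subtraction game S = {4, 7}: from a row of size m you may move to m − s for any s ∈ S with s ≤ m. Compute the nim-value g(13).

Grundy values for subtraction set {4, 7}:
k:     0  1  2  3  4  5  6  7  8  9 10 11 12 13
g(k):  0  0  0  0  1  1  1  1  2  2  2  0  0  0
So g(13) = 0.

0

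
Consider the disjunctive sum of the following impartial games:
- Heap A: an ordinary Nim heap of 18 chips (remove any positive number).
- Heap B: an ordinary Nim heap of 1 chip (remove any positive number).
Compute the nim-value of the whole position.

Heap A is a plain Nim heap of size 18, so its Grundy value is 18.
Heap B is a plain Nim heap of size 1, so its Grundy value is 1.
By the Sprague-Grundy theorem, the Grundy value of a sum of independent games is the XOR of the component values.
Combined value = 18 XOR 1 = 19.

19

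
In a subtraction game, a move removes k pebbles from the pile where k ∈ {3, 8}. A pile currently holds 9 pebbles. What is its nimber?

Compute g(0), g(1), … for moves {3, 8}:
g(0) = mex{} = 0
g(1) = mex{} = 0
g(2) = mex{} = 0
g(3) = mex{0} = 1
g(4) = mex{0} = 1
g(5) = mex{0} = 1
g(6) = mex{1} = 0
g(7) = mex{1} = 0
g(8) = mex{0,1} = 2
g(9) = mex{0} = 1
So g(9) = 1.

1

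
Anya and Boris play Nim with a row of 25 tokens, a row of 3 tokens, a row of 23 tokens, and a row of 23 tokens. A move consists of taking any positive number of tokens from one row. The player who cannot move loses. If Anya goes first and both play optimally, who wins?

Anya wins

Compute the nim-sum pairwise:
25 XOR 3 = 26
26 XOR 23 = 13
13 XOR 23 = 26
The nim-sum is 26 ≠ 0, so this is an N-position: the player to move can win; Anya has a winning move.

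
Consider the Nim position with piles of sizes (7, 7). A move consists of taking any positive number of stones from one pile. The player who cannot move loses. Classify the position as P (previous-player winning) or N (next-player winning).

P-position

Compute the nim-sum pairwise:
7 ^ 7 = 0
The nim-sum is 0, so this is a P-position: the player to move is in a losing position under optimal play.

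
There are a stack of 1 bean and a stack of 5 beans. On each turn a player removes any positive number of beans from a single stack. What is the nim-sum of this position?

4

In binary:
  001  (1)
  101  (5)
  ---
  100  (4)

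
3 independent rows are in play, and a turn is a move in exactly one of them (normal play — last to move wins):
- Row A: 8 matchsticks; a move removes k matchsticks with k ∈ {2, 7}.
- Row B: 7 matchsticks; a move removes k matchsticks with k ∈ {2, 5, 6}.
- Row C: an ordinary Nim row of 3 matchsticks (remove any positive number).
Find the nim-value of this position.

Build the Grundy sequence for row A with g(k) = mex{g(k−s) : s ∈ {2, 7}, s ≤ k}:
k:     0  1  2  3  4  5  6  7  8
g(k):  0  0  1  1  0  0  1  1  2
So g(8) = 2.
For row B, compute g(0), g(1), … with moves {2, 5, 6}:
k:     0  1  2  3  4  5  6  7
g(k):  0  0  1  1  0  2  1  3
So g(7) = 3.
Row C is a plain Nim row of size 3, so its Grundy value is 3.
By the Sprague-Grundy theorem, the Grundy value of a sum of independent games is the XOR of the component values.
Combined value = 2 XOR 3 XOR 3 = 2.

2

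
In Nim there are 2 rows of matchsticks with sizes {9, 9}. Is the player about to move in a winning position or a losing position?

Losing position

Compute the nim-sum pairwise:
9 ^ 9 = 0
The nim-sum is 0, so this is a P-position: the player to move is in a losing position under optimal play.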